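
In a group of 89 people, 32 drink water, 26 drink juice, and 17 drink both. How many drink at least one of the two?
|A∪B| = |A| + |B| - |A∩B| = 32 + 26 - 17 = 41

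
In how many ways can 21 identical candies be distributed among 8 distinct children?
C(21+8-1, 8-1) = C(28, 7) = 1184040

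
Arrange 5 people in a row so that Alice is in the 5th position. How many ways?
Fix one position: (5-1)! = 24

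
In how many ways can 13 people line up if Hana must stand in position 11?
Fix one position: (13-1)! = 479001600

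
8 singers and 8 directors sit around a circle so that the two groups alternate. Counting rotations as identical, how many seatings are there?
Fix one of the singers: (8-1)! ways for the remaining singers, × 8! ways for the directors = 5040 × 40320 = 203212800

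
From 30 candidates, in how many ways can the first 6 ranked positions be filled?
P(30,6) = 30!/(30-6)! = 427518000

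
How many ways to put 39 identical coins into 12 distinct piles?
C(39+12-1, 12-1) = C(50, 11) = 37353738800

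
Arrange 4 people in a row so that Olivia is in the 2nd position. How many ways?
Fix one position: (4-1)! = 6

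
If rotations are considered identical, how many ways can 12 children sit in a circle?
Circular: fix one position, arrange the rest. (12-1)! = 39916800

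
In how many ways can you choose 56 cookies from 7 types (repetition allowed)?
C(56+7-1, 7-1) = C(62, 6) = 61474519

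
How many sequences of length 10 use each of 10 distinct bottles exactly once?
10! = 3628800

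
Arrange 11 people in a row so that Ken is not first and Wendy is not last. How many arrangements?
By inclusion-exclusion: 11! - 2×(11-1)! + (11-2)! = 39916800 - 7257600 + 362880 = 33022080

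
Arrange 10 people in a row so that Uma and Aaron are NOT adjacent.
Total - adjacent = 10! - (10-1)!×2 = 3628800 - 725760 = 2903040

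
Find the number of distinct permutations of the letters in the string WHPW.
4! / (2! × 1! × 1!) = 12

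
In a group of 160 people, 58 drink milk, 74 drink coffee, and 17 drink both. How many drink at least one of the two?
|A∪B| = |A| + |B| - |A∩B| = 58 + 74 - 17 = 115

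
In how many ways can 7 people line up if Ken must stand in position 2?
Fix one position: (7-1)! = 720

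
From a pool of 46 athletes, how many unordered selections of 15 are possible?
C(46,15) = 46!/(15!×31!) = 511738760544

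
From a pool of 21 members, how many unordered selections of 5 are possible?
C(21,5) = 21!/(5!×16!) = 20349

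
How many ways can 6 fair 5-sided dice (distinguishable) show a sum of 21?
Coefficient of x^21 in (x + x² + ... + x^5)^6. By inclusion-exclusion on dice exceeding 5: Σ_j (-1)^j C(6,j)·C(21-1-5j, 5) = C(6,0)·C(20,5) - C(6,1)·C(15,5) + C(6,2)·C(10,5) - C(6,3)·C(5,5) = 1·15504 - 6·3003 + 15·252 - 20·1 = 1246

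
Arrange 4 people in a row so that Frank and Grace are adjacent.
Treat as block: (4-1)! × 2! = 6 × 2 = 12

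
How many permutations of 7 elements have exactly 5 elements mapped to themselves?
Choose the 5 fixed points C(7,5) = 21, derange the rest: !2 = Σ_{j=0}^{2} (-1)^j·2!/j! = 2 - 2 + 1 = 1. Product = 21 × 1 = 21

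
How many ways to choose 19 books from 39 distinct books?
C(39,19) = 39!/(19!×20!) = 68923264410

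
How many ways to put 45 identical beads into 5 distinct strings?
C(45+5-1, 5-1) = C(49, 4) = 211876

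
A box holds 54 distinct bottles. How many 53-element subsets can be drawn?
C(54,53) = 54!/(53!×1!) = 54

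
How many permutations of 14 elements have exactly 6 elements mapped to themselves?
Choose the 6 fixed points C(14,6) = 3003, derange the rest: !8 = Σ_{j=0}^{8} (-1)^j·8!/j! = 40320 - 40320 + 20160 - 6720 + 1680 - 336 + 56 - 8 + 1 = 14833. Product = 3003 × 14833 = 44543499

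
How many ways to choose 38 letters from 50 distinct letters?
C(50,38) = 50!/(38!×12!) = 121399651100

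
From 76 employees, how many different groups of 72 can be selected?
C(76,72) = 76!/(72!×4!) = 1282975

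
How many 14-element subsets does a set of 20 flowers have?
C(20,14) = 20!/(14!×6!) = 38760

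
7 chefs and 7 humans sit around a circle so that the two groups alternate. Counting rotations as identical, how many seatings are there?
Fix one of the chefs: (7-1)! ways for the remaining chefs, × 7! ways for the humans = 720 × 5040 = 3628800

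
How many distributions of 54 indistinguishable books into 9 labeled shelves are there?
C(54+9-1, 9-1) = C(62, 8) = 3381098545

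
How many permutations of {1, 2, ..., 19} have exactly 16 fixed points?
Choose the 16 fixed points C(19,16) = 969, derange the rest: !3 = Σ_{j=0}^{3} (-1)^j·3!/j! = 6 - 6 + 3 - 1 = 2. Product = 969 × 2 = 1938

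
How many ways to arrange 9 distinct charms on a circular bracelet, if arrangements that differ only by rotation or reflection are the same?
(9-1)!/2 = 40320/2 = 20160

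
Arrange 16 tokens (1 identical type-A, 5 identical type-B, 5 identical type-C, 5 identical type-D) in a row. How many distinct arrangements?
16! / (1! × 5! × 5! × 5!) = 12108096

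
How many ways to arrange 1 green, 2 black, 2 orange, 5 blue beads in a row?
10! / (1! × 2! × 2! × 5!) = 7560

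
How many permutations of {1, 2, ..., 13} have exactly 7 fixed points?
Choose the 7 fixed points C(13,7) = 1716, derange the rest: !6 = Σ_{j=0}^{6} (-1)^j·6!/j! = 720 - 720 + 360 - 120 + 30 - 6 + 1 = 265. Product = 1716 × 265 = 454740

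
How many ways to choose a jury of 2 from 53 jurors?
C(53,2) = 53!/(2!×51!) = 1378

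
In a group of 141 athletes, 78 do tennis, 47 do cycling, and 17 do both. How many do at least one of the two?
|A∪B| = |A| + |B| - |A∩B| = 78 + 47 - 17 = 108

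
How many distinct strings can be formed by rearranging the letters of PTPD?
4! / (1! × 1! × 2!) = 12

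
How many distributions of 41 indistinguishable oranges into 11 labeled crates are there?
C(41+11-1, 11-1) = C(51, 10) = 12777711870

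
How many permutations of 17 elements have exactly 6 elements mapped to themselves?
Choose the 6 fixed points C(17,6) = 12376, derange the rest: !11 = Σ_{j=0}^{11} (-1)^j·11!/j! = 39916800 - 39916800 + 19958400 - 6652800 + 1663200 - 332640 + 55440 - 7920 + 990 - 110 + 11 - 1 = 14684570. Product = 12376 × 14684570 = 181736238320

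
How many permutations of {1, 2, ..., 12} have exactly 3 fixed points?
Choose the 3 fixed points C(12,3) = 220, derange the rest: !9 = Σ_{j=0}^{9} (-1)^j·9!/j! = 362880 - 362880 + 181440 - 60480 + 15120 - 3024 + 504 - 72 + 9 - 1 = 133496. Product = 220 × 133496 = 29369120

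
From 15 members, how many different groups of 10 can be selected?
C(15,10) = 15!/(10!×5!) = 3003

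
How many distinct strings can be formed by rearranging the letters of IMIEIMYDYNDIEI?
14! / (2! × 2! × 2! × 5! × 2! × 1!) = 45405360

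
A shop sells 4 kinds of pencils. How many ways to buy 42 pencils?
C(42+4-1, 4-1) = C(45, 3) = 14190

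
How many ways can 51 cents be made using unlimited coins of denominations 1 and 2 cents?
Coefficient of x^51 in 1/(1-x^1) · 1/(1-x^2). Use j coins of 2 for j = 0..⌊51/2⌋ = 25, the rest in 1s: 25 + 1 = 26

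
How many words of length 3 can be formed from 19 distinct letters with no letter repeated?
P(19,3) = 19!/(19-3)! = 5814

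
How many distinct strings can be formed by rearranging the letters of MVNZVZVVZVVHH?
13! / (2! × 6! × 1! × 1! × 3!) = 720720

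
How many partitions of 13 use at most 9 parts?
By conjugation, equals partitions of 13 into parts ≤ 9. Let r_j(i) = number of partitions of i into parts ≤ j, for i = 0..13. r_1(i) = 1 for all i; r_j(i) = r_{j-1}(i) + r_j(i-j). Rows j = 2..9: ≤2: 1 1 2 2 3 3 4 4 5 5 6 6 7 7; ≤3: 1 1 2 3 4 5 7 8 10 12 14 16 19 21; ≤4: 1 1 2 3 5 6 9 11 15 18 23 27 34 39; ≤5: 1 1 2 3 5 7 10 13 18 23 30 37 47 57; ≤6: 1 1 2 3 5 7 11 14 20 26 35 44 58 71; ≤7: 1 1 2 3 5 7 11 15 21 28 38 49 65 82; ≤8: 1 1 2 3 5 7 11 15 22 29 40 52 70 89; ≤9: 1 1 2 3 5 7 11 15 22 30 41 54 73 94. r_9(13) = 94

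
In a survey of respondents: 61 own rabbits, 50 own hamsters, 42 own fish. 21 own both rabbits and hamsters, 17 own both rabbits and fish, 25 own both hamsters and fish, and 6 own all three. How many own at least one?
|A∪B∪C| = 61+50+42-21-17-25+6 = 96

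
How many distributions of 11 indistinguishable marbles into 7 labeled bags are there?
C(11+7-1, 7-1) = C(17, 6) = 12376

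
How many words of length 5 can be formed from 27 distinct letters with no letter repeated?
P(27,5) = 27!/(27-5)! = 9687600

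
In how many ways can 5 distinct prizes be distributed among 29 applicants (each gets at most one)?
P(29,5) = 29!/(29-5)! = 14250600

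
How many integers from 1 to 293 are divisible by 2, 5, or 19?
⌊293/2⌋+⌊293/5⌋+⌊293/19⌋ - ⌊293/10⌋-⌊293/38⌋-⌊293/95⌋ + ⌊293/190⌋ = 146+58+15 - 29-7-3 + 1 = 181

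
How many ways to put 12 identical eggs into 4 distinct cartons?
C(12+4-1, 4-1) = C(15, 3) = 455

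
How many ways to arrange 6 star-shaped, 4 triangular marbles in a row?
10! / (6! × 4!) = 210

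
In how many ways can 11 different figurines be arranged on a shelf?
11! = 39916800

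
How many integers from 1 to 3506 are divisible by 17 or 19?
⌊3506/17⌋ + ⌊3506/19⌋ - ⌊3506/323⌋ = 206 + 184 - 10 = 380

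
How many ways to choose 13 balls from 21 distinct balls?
C(21,13) = 21!/(13!×8!) = 203490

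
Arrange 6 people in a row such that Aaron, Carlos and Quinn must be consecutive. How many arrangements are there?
Treat the 3 as one block: (6-3+1)! × 3! = 24 × 6 = 144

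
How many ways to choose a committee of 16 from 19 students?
C(19,16) = 19!/(16!×3!) = 969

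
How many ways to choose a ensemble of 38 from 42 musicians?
C(42,38) = 42!/(38!×4!) = 111930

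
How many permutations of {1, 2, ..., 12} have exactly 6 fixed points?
Choose the 6 fixed points C(12,6) = 924, derange the rest: !6 = Σ_{j=0}^{6} (-1)^j·6!/j! = 720 - 720 + 360 - 120 + 30 - 6 + 1 = 265. Product = 924 × 265 = 244860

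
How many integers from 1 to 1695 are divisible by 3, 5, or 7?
⌊1695/3⌋+⌊1695/5⌋+⌊1695/7⌋ - ⌊1695/15⌋-⌊1695/21⌋-⌊1695/35⌋ + ⌊1695/105⌋ = 565+339+242 - 113-80-48 + 16 = 921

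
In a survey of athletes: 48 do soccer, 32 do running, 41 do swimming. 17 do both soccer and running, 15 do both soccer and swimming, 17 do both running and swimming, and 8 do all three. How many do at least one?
|A∪B∪C| = 48+32+41-17-15-17+8 = 80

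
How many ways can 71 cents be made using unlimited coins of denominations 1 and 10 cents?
Coefficient of x^71 in 1/(1-x^1) · 1/(1-x^10). Use j coins of 10 for j = 0..⌊71/10⌋ = 7, the rest in 1s: 7 + 1 = 8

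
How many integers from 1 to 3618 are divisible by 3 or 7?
⌊3618/3⌋ + ⌊3618/7⌋ - ⌊3618/21⌋ = 1206 + 516 - 172 = 1550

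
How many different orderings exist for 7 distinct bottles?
7! = 5040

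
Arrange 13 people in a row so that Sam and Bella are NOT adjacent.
Total - adjacent = 13! - (13-1)!×2 = 6227020800 - 958003200 = 5269017600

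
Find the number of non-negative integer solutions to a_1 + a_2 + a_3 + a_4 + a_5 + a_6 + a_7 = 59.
C(59+7-1, 7-1) = C(65, 6) = 82598880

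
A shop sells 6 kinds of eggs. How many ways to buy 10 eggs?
C(10+6-1, 6-1) = C(15, 5) = 3003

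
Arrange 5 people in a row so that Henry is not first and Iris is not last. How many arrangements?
By inclusion-exclusion: 5! - 2×(5-1)! + (5-2)! = 120 - 48 + 6 = 78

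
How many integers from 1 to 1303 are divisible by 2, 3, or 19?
⌊1303/2⌋+⌊1303/3⌋+⌊1303/19⌋ - ⌊1303/6⌋-⌊1303/38⌋-⌊1303/57⌋ + ⌊1303/114⌋ = 651+434+68 - 217-34-22 + 11 = 891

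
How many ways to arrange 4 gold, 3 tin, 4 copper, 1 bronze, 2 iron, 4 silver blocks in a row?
18! / (4! × 3! × 4! × 1! × 2! × 4!) = 38594556000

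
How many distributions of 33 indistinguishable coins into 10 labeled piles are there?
C(33+10-1, 10-1) = C(42, 9) = 445891810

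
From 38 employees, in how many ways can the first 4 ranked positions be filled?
P(38,4) = 38!/(38-4)! = 1771560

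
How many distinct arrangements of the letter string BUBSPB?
6! / (1! × 1! × 3! × 1!) = 120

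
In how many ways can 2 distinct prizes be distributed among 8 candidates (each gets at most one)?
P(8,2) = 8!/(8-2)! = 56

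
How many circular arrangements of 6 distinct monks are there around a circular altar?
Circular: fix one position, arrange the rest. (6-1)! = 120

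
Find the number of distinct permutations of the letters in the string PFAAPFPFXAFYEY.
14! / (1! × 1! × 2! × 3! × 3! × 4!) = 50450400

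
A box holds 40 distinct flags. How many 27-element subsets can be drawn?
C(40,27) = 40!/(27!×13!) = 12033222880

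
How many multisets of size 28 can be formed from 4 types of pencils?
C(28+4-1, 4-1) = C(31, 3) = 4495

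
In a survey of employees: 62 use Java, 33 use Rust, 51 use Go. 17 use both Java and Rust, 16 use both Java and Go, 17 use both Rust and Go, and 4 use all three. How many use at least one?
|A∪B∪C| = 62+33+51-17-16-17+4 = 100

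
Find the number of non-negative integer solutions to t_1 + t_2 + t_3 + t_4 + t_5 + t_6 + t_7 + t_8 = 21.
C(21+8-1, 8-1) = C(28, 7) = 1184040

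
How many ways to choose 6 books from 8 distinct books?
C(8,6) = 8!/(6!×2!) = 28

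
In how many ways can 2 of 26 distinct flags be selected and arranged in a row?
P(26,2) = 26!/(26-2)! = 650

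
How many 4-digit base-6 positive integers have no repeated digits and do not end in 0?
Last digit: 5 nonzero choices. First digit: 4 (nonzero, ≠last). Middle 2: P(4,2) = 12. Total = 240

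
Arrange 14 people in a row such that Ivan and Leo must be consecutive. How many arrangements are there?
Treat the 2 as one block: (14-2+1)! × 2! = 6227020800 × 2 = 12454041600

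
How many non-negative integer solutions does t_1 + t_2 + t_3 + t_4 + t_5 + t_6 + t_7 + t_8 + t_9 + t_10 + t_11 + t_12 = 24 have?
C(24+12-1, 12-1) = C(35, 11) = 417225900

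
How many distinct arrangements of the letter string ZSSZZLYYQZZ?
11! / (2! × 5! × 2! × 1! × 1!) = 83160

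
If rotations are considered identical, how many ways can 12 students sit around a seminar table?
Circular: fix one position, arrange the rest. (12-1)! = 39916800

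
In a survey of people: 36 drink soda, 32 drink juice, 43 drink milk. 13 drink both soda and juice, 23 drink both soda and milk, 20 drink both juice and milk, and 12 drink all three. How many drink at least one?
|A∪B∪C| = 36+32+43-13-23-20+12 = 67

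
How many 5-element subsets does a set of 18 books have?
C(18,5) = 18!/(5!×13!) = 8568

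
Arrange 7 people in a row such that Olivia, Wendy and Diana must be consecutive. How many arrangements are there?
Treat the 3 as one block: (7-3+1)! × 3! = 120 × 6 = 720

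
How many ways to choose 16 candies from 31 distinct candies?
C(31,16) = 31!/(16!×15!) = 300540195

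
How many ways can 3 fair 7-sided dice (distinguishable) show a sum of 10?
Coefficient of x^10 in (x + x² + ... + x^7)^3. By inclusion-exclusion on dice exceeding 7: Σ_j (-1)^j C(3,j)·C(10-1-7j, 2) = C(3,0)·C(9,2) - C(3,1)·C(2,2) = 1·36 - 3·1 = 33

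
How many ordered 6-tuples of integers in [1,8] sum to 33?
Coefficient of x^33 in (x + x² + ... + x^8)^6. By inclusion-exclusion on dice exceeding 8: Σ_j (-1)^j C(6,j)·C(33-1-8j, 5) = C(6,0)·C(32,5) - C(6,1)·C(24,5) + C(6,2)·C(16,5) - C(6,3)·C(8,5) = 1·201376 - 6·42504 + 15·4368 - 20·56 = 10752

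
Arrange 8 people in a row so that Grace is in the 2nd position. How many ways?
Fix one position: (8-1)! = 5040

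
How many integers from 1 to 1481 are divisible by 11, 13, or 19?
⌊1481/11⌋+⌊1481/13⌋+⌊1481/19⌋ - ⌊1481/143⌋-⌊1481/209⌋-⌊1481/247⌋ + ⌊1481/2717⌋ = 134+113+77 - 10-7-5 + 0 = 302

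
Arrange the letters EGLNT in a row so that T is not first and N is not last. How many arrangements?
By inclusion-exclusion: 5! - 2×(5-1)! + (5-2)! = 120 - 48 + 6 = 78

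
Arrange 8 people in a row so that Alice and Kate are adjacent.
Treat as block: (8-1)! × 2! = 5040 × 2 = 10080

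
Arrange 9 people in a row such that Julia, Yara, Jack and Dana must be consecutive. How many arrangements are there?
Treat the 4 as one block: (9-4+1)! × 4! = 720 × 24 = 17280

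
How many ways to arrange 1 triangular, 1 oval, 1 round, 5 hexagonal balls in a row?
8! / (1! × 1! × 1! × 5!) = 336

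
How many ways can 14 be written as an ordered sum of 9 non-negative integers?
C(14+9-1, 9-1) = C(22, 8) = 319770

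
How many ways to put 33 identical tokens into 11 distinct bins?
C(33+11-1, 11-1) = C(43, 10) = 1917334783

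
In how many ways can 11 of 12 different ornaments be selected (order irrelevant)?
C(12,11) = 12!/(11!×1!) = 12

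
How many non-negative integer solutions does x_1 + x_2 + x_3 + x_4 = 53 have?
C(53+4-1, 4-1) = C(56, 3) = 27720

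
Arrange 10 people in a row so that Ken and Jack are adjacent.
Treat as block: (10-1)! × 2! = 362880 × 2 = 725760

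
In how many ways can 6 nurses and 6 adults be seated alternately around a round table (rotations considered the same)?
Fix one of the nurses: (6-1)! ways for the remaining nurses, × 6! ways for the adults = 120 × 720 = 86400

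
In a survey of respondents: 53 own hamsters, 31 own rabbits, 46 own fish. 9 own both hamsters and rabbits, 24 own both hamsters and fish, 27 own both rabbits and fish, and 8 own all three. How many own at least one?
|A∪B∪C| = 53+31+46-9-24-27+8 = 78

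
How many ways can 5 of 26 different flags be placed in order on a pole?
P(26,5) = 26!/(26-5)! = 7893600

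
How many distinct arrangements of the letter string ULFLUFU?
7! / (2! × 2! × 3!) = 210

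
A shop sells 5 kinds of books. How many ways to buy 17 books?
C(17+5-1, 5-1) = C(21, 4) = 5985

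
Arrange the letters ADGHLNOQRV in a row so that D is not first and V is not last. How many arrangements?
By inclusion-exclusion: 10! - 2×(10-1)! + (10-2)! = 3628800 - 725760 + 40320 = 2943360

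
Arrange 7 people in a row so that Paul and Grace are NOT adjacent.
Total - adjacent = 7! - (7-1)!×2 = 5040 - 1440 = 3600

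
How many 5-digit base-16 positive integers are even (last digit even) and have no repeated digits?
Last∈{0,2,4,6,8,10,12,14}. Last=0: 32760. Last nonzero: 7×14×P(14,3) = 214032. Total = 246792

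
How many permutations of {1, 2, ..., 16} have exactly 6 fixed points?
Choose the 6 fixed points C(16,6) = 8008, derange the rest: !10 = Σ_{j=0}^{10} (-1)^j·10!/j! = 3628800 - 3628800 + 1814400 - 604800 + 151200 - 30240 + 5040 - 720 + 90 - 10 + 1 = 1334961. Product = 8008 × 1334961 = 10690367688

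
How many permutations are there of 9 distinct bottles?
9! = 362880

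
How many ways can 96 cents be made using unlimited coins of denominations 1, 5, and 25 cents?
Coefficient of x^96 in 1/(1-x^1) · 1/(1-x^5) · 1/(1-x^25). Case on j = number of 25-cent coins (j = 0..3); remainder r = 96 - 25j is made from {1,5} in ⌊r/5⌋+1 ways. r = 96, 71, 46, 21 → 20 + 15 + 10 + 5 = 50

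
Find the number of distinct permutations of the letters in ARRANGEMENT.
11! / (2! × 2! × 2! × 1! × 2! × 1! × 1!) = 2494800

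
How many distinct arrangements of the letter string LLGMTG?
6! / (1! × 2! × 1! × 2!) = 180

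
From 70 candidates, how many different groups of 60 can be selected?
C(70,60) = 70!/(60!×10!) = 396704524216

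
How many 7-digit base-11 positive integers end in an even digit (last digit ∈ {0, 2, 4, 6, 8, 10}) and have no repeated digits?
Last∈{0,2,4,6,8,10}. Last=0: 151200. Last nonzero: 5×9×P(9,5) = 680400. Total = 831600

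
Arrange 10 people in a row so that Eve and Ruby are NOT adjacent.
Total - adjacent = 10! - (10-1)!×2 = 3628800 - 725760 = 2903040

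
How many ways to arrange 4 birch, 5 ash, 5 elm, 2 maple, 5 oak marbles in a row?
21! / (4! × 5! × 5! × 2! × 5!) = 615969113760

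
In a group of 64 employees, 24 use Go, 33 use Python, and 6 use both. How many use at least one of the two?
|A∪B| = |A| + |B| - |A∩B| = 24 + 33 - 6 = 51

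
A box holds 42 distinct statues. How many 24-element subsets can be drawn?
C(42,24) = 42!/(24!×18!) = 353697121050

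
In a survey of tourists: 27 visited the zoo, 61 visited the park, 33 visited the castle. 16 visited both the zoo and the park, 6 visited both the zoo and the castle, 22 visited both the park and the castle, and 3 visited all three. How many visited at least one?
|A∪B∪C| = 27+61+33-16-6-22+3 = 80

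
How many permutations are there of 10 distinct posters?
10! = 3628800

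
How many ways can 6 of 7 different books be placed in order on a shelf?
P(7,6) = 7!/(7-6)! = 5040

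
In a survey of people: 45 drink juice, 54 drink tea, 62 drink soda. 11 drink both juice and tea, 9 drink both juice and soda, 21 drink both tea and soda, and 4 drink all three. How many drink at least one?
|A∪B∪C| = 45+54+62-11-9-21+4 = 124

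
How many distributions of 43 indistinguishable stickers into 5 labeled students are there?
C(43+5-1, 5-1) = C(47, 4) = 178365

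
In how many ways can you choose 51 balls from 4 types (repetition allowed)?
C(51+4-1, 4-1) = C(54, 3) = 24804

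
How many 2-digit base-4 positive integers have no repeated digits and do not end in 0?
Last digit: 3 nonzero choices. First digit: 2 (nonzero, ≠last). Middle 0: P(2,0) = 1. Total = 6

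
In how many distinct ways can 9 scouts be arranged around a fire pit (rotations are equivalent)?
Circular: fix one position, arrange the rest. (9-1)! = 40320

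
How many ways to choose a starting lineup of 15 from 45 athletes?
C(45,15) = 45!/(15!×30!) = 344867425584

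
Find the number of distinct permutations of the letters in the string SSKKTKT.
7! / (3! × 2! × 2!) = 210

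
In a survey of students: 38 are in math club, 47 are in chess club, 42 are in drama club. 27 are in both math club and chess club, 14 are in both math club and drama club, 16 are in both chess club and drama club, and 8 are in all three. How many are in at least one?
|A∪B∪C| = 38+47+42-27-14-16+8 = 78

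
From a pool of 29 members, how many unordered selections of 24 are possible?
C(29,24) = 29!/(24!×5!) = 118755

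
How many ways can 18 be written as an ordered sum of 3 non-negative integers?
C(18+3-1, 3-1) = C(20, 2) = 190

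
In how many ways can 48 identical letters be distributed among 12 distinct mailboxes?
C(48+12-1, 12-1) = C(59, 11) = 279871768995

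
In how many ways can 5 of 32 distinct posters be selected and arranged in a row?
P(32,5) = 32!/(32-5)! = 24165120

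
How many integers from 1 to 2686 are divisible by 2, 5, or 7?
⌊2686/2⌋+⌊2686/5⌋+⌊2686/7⌋ - ⌊2686/10⌋-⌊2686/14⌋-⌊2686/35⌋ + ⌊2686/70⌋ = 1343+537+383 - 268-191-76 + 38 = 1766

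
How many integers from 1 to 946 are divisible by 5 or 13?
⌊946/5⌋ + ⌊946/13⌋ - ⌊946/65⌋ = 189 + 72 - 14 = 247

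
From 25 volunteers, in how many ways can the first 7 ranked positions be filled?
P(25,7) = 25!/(25-7)! = 2422728000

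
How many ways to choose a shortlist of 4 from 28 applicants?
C(28,4) = 28!/(4!×24!) = 20475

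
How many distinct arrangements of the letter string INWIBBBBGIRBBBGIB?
17! / (1! × 8! × 2! × 1! × 4! × 1!) = 183783600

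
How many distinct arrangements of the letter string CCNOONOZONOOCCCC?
16! / (6! × 6! × 1! × 3!) = 6726720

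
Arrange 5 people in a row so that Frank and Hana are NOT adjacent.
Total - adjacent = 5! - (5-1)!×2 = 120 - 48 = 72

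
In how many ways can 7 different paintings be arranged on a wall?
7! = 5040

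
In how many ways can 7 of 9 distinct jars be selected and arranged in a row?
P(9,7) = 9!/(9-7)! = 181440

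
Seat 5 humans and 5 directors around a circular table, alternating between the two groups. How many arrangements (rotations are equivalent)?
Fix one of the humans: (5-1)! ways for the remaining humans, × 5! ways for the directors = 24 × 120 = 2880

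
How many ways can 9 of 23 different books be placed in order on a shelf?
P(23,9) = 23!/(23-9)! = 296541907200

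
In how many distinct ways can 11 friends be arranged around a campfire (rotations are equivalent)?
Circular: fix one position, arrange the rest. (11-1)! = 3628800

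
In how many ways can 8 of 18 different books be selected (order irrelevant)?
C(18,8) = 18!/(8!×10!) = 43758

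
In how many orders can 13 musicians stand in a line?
13! = 6227020800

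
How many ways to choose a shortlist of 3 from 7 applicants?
C(7,3) = 7!/(3!×4!) = 35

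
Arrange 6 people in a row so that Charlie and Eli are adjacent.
Treat as block: (6-1)! × 2! = 120 × 2 = 240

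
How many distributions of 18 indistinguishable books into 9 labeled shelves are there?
C(18+9-1, 9-1) = C(26, 8) = 1562275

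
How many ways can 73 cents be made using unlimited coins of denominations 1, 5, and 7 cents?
Coefficient of x^73 in 1/(1-x^1) · 1/(1-x^5) · 1/(1-x^7). Case on j = number of 7-cent coins (j = 0..10); remainder r = 73 - 7j is made from {1,5} in ⌊r/5⌋+1 ways. r = 73, 66, 59, 52, 45, 38, 31, 24, 17, 10, 3 → 15 + 14 + 12 + 11 + 10 + 8 + 7 + 5 + 4 + 3 + 1 = 90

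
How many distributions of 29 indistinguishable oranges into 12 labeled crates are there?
C(29+12-1, 12-1) = C(40, 11) = 2311801440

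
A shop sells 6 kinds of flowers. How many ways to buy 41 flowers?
C(41+6-1, 6-1) = C(46, 5) = 1370754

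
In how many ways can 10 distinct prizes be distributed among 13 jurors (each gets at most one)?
P(13,10) = 13!/(13-10)! = 1037836800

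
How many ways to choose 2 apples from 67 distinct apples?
C(67,2) = 67!/(2!×65!) = 2211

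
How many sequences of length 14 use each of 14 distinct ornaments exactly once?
14! = 87178291200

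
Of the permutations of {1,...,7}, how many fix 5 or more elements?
Exactly j fixed points: C(7,j)·!(7-j); sum over j ≥ 5 (derangement numbers via !m = (m-1)·(!(m-1) + !(m-2)): !0..!2 = 1, 0, 1). Σ_{j=5}^{7} C(7,j)·!(7-j) = C(7,5)·!2 + C(7,6)·!1 + C(7,7)·!0 = 21·1 + 7·0 + 1·1 = 22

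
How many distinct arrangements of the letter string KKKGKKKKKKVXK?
13! / (10! × 1! × 1! × 1!) = 1716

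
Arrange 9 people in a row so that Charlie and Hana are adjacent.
Treat as block: (9-1)! × 2! = 40320 × 2 = 80640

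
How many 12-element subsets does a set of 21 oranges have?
C(21,12) = 21!/(12!×9!) = 293930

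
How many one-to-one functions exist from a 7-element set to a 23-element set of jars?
P(23,7) = 23!/(23-7)! = 1235591280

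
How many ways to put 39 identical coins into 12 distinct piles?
C(39+12-1, 12-1) = C(50, 11) = 37353738800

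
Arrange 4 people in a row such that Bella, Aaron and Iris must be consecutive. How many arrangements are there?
Treat the 3 as one block: (4-3+1)! × 3! = 2 × 6 = 12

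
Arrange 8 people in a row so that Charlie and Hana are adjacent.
Treat as block: (8-1)! × 2! = 5040 × 2 = 10080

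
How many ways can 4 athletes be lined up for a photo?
4! = 24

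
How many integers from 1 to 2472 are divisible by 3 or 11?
⌊2472/3⌋ + ⌊2472/11⌋ - ⌊2472/33⌋ = 824 + 224 - 74 = 974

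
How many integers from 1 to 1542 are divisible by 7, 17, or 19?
⌊1542/7⌋+⌊1542/17⌋+⌊1542/19⌋ - ⌊1542/119⌋-⌊1542/133⌋-⌊1542/323⌋ + ⌊1542/2261⌋ = 220+90+81 - 12-11-4 + 0 = 364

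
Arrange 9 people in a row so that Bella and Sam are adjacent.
Treat as block: (9-1)! × 2! = 40320 × 2 = 80640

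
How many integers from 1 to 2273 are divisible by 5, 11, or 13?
⌊2273/5⌋+⌊2273/11⌋+⌊2273/13⌋ - ⌊2273/55⌋-⌊2273/65⌋-⌊2273/143⌋ + ⌊2273/715⌋ = 454+206+174 - 41-34-15 + 3 = 747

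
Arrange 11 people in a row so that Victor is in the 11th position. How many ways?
Fix one position: (11-1)! = 3628800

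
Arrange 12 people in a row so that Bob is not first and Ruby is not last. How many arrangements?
By inclusion-exclusion: 12! - 2×(12-1)! + (12-2)! = 479001600 - 79833600 + 3628800 = 402796800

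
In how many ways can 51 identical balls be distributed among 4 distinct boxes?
C(51+4-1, 4-1) = C(54, 3) = 24804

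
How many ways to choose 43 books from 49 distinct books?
C(49,43) = 49!/(43!×6!) = 13983816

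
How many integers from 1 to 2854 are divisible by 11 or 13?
⌊2854/11⌋ + ⌊2854/13⌋ - ⌊2854/143⌋ = 259 + 219 - 19 = 459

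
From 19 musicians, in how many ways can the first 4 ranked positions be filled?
P(19,4) = 19!/(19-4)! = 93024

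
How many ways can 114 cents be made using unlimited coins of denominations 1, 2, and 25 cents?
Coefficient of x^114 in 1/(1-x^1) · 1/(1-x^2) · 1/(1-x^25). Case on j = number of 25-cent coins (j = 0..4); remainder r = 114 - 25j is made from {1,2} in ⌊r/2⌋+1 ways. r = 114, 89, 64, 39, 14 → 58 + 45 + 33 + 20 + 8 = 164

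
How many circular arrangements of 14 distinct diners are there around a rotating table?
Circular: fix one position, arrange the rest. (14-1)! = 6227020800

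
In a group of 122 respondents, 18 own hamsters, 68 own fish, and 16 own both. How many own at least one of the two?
|A∪B| = |A| + |B| - |A∩B| = 18 + 68 - 16 = 70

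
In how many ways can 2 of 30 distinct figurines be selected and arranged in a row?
P(30,2) = 30!/(30-2)! = 870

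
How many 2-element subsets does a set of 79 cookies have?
C(79,2) = 79!/(2!×77!) = 3081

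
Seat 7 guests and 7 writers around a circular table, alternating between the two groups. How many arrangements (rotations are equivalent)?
Fix one of the guests: (7-1)! ways for the remaining guests, × 7! ways for the writers = 720 × 5040 = 3628800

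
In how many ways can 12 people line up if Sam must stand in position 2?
Fix one position: (12-1)! = 39916800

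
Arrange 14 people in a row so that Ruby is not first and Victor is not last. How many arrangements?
By inclusion-exclusion: 14! - 2×(14-1)! + (14-2)! = 87178291200 - 12454041600 + 479001600 = 75203251200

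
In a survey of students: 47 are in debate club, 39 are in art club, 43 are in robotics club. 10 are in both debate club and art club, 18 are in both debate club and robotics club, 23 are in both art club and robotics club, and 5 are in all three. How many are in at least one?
|A∪B∪C| = 47+39+43-10-18-23+5 = 83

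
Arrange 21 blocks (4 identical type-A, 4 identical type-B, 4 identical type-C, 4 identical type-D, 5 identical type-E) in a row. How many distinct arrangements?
21! / (4! × 4! × 4! × 4! × 5!) = 1283268987000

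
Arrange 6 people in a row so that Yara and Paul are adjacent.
Treat as block: (6-1)! × 2! = 120 × 2 = 240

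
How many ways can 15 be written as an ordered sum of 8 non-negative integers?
C(15+8-1, 8-1) = C(22, 7) = 170544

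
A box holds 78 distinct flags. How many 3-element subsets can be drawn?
C(78,3) = 78!/(3!×75!) = 76076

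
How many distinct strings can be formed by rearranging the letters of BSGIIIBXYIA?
11! / (1! × 4! × 2! × 1! × 1! × 1! × 1!) = 831600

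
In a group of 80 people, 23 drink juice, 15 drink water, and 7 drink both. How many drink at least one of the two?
|A∪B| = |A| + |B| - |A∩B| = 23 + 15 - 7 = 31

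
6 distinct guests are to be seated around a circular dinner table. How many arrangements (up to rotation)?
Circular: fix one position, arrange the rest. (6-1)! = 120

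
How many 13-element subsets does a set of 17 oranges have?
C(17,13) = 17!/(13!×4!) = 2380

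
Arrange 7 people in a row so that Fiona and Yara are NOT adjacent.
Total - adjacent = 7! - (7-1)!×2 = 5040 - 1440 = 3600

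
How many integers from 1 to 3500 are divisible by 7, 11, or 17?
⌊3500/7⌋+⌊3500/11⌋+⌊3500/17⌋ - ⌊3500/77⌋-⌊3500/119⌋-⌊3500/187⌋ + ⌊3500/1309⌋ = 500+318+205 - 45-29-18 + 2 = 933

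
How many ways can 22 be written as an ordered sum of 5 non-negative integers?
C(22+5-1, 5-1) = C(26, 4) = 14950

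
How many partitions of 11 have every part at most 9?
Let r_j(i) = number of partitions of i into parts ≤ j, for i = 0..11. r_1(i) = 1 for all i; r_j(i) = r_{j-1}(i) + r_j(i-j). Rows j = 2..9: ≤2: 1 1 2 2 3 3 4 4 5 5 6 6; ≤3: 1 1 2 3 4 5 7 8 10 12 14 16; ≤4: 1 1 2 3 5 6 9 11 15 18 23 27; ≤5: 1 1 2 3 5 7 10 13 18 23 30 37; ≤6: 1 1 2 3 5 7 11 14 20 26 35 44; ≤7: 1 1 2 3 5 7 11 15 21 28 38 49; ≤8: 1 1 2 3 5 7 11 15 22 29 40 52; ≤9: 1 1 2 3 5 7 11 15 22 30 41 54. r_9(11) = 54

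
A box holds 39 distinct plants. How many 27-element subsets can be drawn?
C(39,27) = 39!/(27!×12!) = 3910797436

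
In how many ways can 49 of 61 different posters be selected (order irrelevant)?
C(61,49) = 61!/(49!×12!) = 1742058970275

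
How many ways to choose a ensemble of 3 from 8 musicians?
C(8,3) = 8!/(3!×5!) = 56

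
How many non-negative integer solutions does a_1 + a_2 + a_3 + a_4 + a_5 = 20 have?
C(20+5-1, 5-1) = C(24, 4) = 10626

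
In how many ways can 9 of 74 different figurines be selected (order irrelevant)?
C(74,9) = 74!/(9!×65!) = 110524147514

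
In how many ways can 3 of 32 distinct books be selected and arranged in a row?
P(32,3) = 32!/(32-3)! = 29760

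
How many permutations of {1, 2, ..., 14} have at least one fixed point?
Complement of the derangements. !14 = Σ_{j=0}^{14} (-1)^j·14!/j! = 87178291200 - 87178291200 + 43589145600 - 14529715200 + 3632428800 - 726485760 + 121080960 - 17297280 + 2162160 - 240240 + 24024 - 2184 + 182 - 14 + 1 = 32071101049. 14! - !14 = 87178291200 - 32071101049 = 55107190151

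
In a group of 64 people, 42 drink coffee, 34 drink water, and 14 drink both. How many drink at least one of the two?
|A∪B| = |A| + |B| - |A∩B| = 42 + 34 - 14 = 62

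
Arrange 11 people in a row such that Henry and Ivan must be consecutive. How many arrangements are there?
Treat the 2 as one block: (11-2+1)! × 2! = 3628800 × 2 = 7257600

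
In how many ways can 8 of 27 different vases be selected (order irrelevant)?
C(27,8) = 27!/(8!×19!) = 2220075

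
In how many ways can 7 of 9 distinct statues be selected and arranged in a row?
P(9,7) = 9!/(9-7)! = 181440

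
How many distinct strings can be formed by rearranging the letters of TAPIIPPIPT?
10! / (4! × 2! × 1! × 3!) = 12600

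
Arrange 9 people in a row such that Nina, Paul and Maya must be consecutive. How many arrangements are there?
Treat the 3 as one block: (9-3+1)! × 3! = 5040 × 6 = 30240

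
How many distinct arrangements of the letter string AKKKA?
5! / (3! × 2!) = 10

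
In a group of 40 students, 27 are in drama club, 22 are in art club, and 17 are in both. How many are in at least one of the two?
|A∪B| = |A| + |B| - |A∩B| = 27 + 22 - 17 = 32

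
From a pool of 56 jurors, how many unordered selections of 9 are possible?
C(56,9) = 56!/(9!×47!) = 7575968400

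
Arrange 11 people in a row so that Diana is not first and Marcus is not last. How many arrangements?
By inclusion-exclusion: 11! - 2×(11-1)! + (11-2)! = 39916800 - 7257600 + 362880 = 33022080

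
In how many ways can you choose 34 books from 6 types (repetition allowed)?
C(34+6-1, 6-1) = C(39, 5) = 575757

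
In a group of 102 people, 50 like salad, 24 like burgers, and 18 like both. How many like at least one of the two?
|A∪B| = |A| + |B| - |A∩B| = 50 + 24 - 18 = 56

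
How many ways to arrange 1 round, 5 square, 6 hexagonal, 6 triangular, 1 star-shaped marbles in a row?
19! / (1! × 5! × 6! × 6! × 1!) = 1955457504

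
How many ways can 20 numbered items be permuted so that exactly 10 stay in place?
Choose the 10 fixed points C(20,10) = 184756, derange the rest: !10 = Σ_{j=0}^{10} (-1)^j·10!/j! = 3628800 - 3628800 + 1814400 - 604800 + 151200 - 30240 + 5040 - 720 + 90 - 10 + 1 = 1334961. Product = 184756 × 1334961 = 246642054516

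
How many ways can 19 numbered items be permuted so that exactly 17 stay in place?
Choose the 17 fixed points C(19,17) = 171, derange the rest: !2 = Σ_{j=0}^{2} (-1)^j·2!/j! = 2 - 2 + 1 = 1. Product = 171 × 1 = 171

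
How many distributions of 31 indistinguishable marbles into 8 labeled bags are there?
C(31+8-1, 8-1) = C(38, 7) = 12620256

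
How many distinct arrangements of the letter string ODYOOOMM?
8! / (4! × 1! × 2! × 1!) = 840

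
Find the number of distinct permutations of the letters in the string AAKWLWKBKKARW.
13! / (1! × 3! × 1! × 4! × 3! × 1!) = 7207200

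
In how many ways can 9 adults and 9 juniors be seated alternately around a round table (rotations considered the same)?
Fix one of the adults: (9-1)! ways for the remaining adults, × 9! ways for the juniors = 40320 × 362880 = 14631321600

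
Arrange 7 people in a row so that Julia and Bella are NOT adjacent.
Total - adjacent = 7! - (7-1)!×2 = 5040 - 1440 = 3600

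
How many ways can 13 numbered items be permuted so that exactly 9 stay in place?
Choose the 9 fixed points C(13,9) = 715, derange the rest: !4 = Σ_{j=0}^{4} (-1)^j·4!/j! = 24 - 24 + 12 - 4 + 1 = 9. Product = 715 × 9 = 6435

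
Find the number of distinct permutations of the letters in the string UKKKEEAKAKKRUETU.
16! / (2! × 3! × 1! × 3! × 1! × 6!) = 403603200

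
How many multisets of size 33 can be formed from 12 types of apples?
C(33+12-1, 12-1) = C(44, 11) = 7669339132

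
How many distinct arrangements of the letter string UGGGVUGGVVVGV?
13! / (6! × 2! × 5!) = 36036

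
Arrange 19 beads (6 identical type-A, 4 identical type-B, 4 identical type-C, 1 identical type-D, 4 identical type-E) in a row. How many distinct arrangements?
19! / (6! × 4! × 4! × 1! × 4!) = 12221609400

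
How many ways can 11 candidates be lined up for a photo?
11! = 39916800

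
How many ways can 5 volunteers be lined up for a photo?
5! = 120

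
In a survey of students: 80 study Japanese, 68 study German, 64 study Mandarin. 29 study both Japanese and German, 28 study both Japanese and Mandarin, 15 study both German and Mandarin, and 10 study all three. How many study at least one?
|A∪B∪C| = 80+68+64-29-28-15+10 = 150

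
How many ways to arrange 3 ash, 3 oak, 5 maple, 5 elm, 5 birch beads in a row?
21! / (3! × 3! × 5! × 5! × 5!) = 821292151680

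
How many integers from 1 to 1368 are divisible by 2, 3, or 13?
⌊1368/2⌋+⌊1368/3⌋+⌊1368/13⌋ - ⌊1368/6⌋-⌊1368/26⌋-⌊1368/39⌋ + ⌊1368/78⌋ = 684+456+105 - 228-52-35 + 17 = 947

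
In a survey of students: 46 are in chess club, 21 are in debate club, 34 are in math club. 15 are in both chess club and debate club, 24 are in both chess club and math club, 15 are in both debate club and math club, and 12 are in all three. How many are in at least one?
|A∪B∪C| = 46+21+34-15-24-15+12 = 59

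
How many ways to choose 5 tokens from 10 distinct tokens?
C(10,5) = 10!/(5!×5!) = 252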